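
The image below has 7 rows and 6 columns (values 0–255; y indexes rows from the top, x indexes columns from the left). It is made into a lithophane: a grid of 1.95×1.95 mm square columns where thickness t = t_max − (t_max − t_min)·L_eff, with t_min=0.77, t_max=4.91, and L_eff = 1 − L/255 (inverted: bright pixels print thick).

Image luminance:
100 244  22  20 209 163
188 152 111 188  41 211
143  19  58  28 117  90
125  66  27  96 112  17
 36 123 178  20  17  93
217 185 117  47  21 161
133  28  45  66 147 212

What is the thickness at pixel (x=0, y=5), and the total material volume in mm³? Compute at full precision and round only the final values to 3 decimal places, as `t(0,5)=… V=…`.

t(0,5)=4.293 V=394.173

span = t_max - t_min = 4.91 - 0.77 = 4.140
L(0,5) = 217, L_eff = 1 - 217/255 = 0.149020 (inverted)
t(0,5) = 4.91 - 4.140·0.149020 = 4.293
Σt over all 7·6 pixels = 220281/2125 ≈ 103.6616471
V = pitch²·Σt = 1.95²·220281/2125 = 394.173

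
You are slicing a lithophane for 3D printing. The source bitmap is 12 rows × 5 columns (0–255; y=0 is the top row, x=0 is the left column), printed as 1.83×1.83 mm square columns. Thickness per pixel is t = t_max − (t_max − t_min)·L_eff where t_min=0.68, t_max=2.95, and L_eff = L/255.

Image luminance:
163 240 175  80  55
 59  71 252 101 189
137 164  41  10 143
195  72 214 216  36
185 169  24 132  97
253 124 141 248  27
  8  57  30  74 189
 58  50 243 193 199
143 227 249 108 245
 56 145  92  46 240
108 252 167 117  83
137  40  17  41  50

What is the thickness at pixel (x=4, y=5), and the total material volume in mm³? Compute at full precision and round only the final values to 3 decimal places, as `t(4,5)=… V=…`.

t(4,5)=2.710 V=363.890

span = t_max - t_min = 2.95 - 0.68 = 2.270
L(4,5) = 27, L_eff = 27/255 = 0.105882
t(4,5) = 2.95 - 2.270·0.105882 = 2.710
Σt over all 12·5 pixels = 923607/8500 ≈ 108.6596471
V = pitch²·Σt = 1.83²·923607/8500 = 363.890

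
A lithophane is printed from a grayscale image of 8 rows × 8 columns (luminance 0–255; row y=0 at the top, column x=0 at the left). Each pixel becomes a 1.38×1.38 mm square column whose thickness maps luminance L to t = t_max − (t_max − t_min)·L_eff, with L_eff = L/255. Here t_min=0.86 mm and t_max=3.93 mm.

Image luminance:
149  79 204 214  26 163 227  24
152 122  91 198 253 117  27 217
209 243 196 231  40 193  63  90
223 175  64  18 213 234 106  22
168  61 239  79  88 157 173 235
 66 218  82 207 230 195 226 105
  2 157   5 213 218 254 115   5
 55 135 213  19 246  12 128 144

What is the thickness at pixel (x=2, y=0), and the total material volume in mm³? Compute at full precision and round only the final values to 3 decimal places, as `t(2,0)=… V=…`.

t(2,0)=1.474 V=271.891

span = t_max - t_min = 3.93 - 0.86 = 3.070
L(2,0) = 204, L_eff = 204/255 = 0.800000
t(2,0) = 3.93 - 3.070·0.800000 = 1.474
Σt over all 8·8 pixels = 1213543/8500 ≈ 142.7697647
V = pitch²·Σt = 1.38²·1213543/8500 = 271.891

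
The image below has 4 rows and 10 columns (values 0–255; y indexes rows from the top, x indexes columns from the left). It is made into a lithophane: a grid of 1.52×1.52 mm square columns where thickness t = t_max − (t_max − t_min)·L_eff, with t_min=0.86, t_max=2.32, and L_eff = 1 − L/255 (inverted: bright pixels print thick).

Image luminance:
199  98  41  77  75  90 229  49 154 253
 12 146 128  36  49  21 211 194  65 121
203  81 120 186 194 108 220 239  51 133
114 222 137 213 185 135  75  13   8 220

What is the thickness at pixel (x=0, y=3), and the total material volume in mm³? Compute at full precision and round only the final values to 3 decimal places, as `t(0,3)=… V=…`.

span = t_max - t_min = 2.32 - 0.86 = 1.460
L(0,3) = 114, L_eff = 1 - 114/255 = 0.552941 (inverted)
t(0,3) = 2.32 - 1.460·0.552941 = 1.513
Σt over all 4·10 pixels = 162253/2550 ≈ 63.6286275
V = pitch²·Σt = 1.52²·162253/2550 = 147.008

t(0,3)=1.513 V=147.008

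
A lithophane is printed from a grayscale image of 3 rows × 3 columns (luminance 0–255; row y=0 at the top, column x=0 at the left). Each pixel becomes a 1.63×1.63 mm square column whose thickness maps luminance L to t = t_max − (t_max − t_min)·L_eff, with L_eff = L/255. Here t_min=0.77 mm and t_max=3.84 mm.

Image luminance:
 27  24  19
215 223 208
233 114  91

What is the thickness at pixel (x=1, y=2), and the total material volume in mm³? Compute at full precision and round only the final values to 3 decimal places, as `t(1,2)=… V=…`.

t(1,2)=2.468 V=54.909

span = t_max - t_min = 3.84 - 0.77 = 3.070
L(1,2) = 114, L_eff = 114/255 = 0.447059
t(1,2) = 3.84 - 3.070·0.447059 = 2.468
Σt over all 3·3 pixels = 263501/12750 ≈ 20.6667451
V = pitch²·Σt = 1.63²·263501/12750 = 54.909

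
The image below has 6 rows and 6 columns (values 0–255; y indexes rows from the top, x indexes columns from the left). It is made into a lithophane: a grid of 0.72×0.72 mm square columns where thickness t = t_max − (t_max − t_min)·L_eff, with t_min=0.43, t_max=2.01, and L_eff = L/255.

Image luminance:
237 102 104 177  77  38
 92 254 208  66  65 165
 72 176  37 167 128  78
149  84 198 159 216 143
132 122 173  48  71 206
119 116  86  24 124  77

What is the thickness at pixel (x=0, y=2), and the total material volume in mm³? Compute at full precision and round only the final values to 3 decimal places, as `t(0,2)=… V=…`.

span = t_max - t_min = 2.01 - 0.43 = 1.580
L(0,2) = 72, L_eff = 72/255 = 0.282353
t(0,2) = 2.01 - 1.580·0.282353 = 1.564
Σt over all 6·6 pixels = 56788/1275 ≈ 44.5396078
V = pitch²·Σt = 0.72²·56788/1275 = 23.089

t(0,2)=1.564 V=23.089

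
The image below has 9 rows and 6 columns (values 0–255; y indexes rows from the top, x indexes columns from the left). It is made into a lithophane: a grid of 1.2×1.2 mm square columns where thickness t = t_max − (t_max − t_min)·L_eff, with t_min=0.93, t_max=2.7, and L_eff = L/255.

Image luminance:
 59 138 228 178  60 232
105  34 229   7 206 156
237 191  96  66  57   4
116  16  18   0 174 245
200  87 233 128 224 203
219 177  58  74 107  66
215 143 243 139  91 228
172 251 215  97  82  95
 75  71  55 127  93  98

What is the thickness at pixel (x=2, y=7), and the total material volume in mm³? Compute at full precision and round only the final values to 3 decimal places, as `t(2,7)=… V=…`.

t(2,7)=1.208 V=138.805

span = t_max - t_min = 2.7 - 0.93 = 1.770
L(2,7) = 215, L_eff = 215/255 = 0.843137
t(2,7) = 2.7 - 1.770·0.843137 = 1.208
Σt over all 9·6 pixels = 409669/4250 ≈ 96.3927059
V = pitch²·Σt = 1.2²·409669/4250 = 138.805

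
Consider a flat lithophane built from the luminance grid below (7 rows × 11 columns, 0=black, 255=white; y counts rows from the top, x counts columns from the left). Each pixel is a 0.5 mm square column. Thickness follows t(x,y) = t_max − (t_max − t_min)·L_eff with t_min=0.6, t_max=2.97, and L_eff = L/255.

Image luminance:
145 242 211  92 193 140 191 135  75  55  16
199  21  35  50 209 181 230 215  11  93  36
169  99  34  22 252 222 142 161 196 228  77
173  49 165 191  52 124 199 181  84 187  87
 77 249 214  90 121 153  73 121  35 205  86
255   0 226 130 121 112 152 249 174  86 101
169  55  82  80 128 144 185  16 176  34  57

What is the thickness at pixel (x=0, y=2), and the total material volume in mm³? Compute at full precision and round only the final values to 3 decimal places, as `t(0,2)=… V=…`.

t(0,2)=1.399 V=33.879

span = t_max - t_min = 2.97 - 0.6 = 2.370
L(0,2) = 169, L_eff = 169/255 = 0.662745
t(0,2) = 2.97 - 2.370·0.662745 = 1.399
Σt over all 7·11 pixels = 115189/850 ≈ 135.5164706
V = pitch²·Σt = 0.5²·115189/850 = 33.879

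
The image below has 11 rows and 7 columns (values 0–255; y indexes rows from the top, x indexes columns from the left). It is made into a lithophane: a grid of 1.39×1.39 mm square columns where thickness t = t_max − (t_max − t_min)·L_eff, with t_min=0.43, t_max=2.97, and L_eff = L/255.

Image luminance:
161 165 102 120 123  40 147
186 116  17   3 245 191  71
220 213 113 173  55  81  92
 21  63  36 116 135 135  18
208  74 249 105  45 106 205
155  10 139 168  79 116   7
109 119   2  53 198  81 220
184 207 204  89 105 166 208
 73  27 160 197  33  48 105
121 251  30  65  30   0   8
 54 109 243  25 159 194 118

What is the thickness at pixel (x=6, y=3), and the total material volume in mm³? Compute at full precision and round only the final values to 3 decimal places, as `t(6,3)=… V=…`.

t(6,3)=2.791 V=272.128

span = t_max - t_min = 2.97 - 0.43 = 2.540
L(6,3) = 18, L_eff = 18/255 = 0.070588
t(6,3) = 2.97 - 2.540·0.070588 = 2.791
Σt over all 11·7 pixels = 3591569/25500 ≈ 140.8458431
V = pitch²·Σt = 1.39²·3591569/25500 = 272.128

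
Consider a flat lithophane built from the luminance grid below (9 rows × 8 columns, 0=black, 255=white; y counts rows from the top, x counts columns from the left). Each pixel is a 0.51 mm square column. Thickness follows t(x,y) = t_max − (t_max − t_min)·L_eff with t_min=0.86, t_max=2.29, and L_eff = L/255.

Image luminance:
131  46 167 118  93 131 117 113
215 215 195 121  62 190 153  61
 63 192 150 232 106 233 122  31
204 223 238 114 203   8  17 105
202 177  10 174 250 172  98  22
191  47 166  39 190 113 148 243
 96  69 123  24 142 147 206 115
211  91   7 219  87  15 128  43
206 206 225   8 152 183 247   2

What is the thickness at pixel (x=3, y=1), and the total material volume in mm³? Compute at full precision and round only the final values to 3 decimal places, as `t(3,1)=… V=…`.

span = t_max - t_min = 2.29 - 0.86 = 1.430
L(3,1) = 121, L_eff = 121/255 = 0.474510
t(3,1) = 2.29 - 1.430·0.474510 = 1.611
Σt over all 9·8 pixels = 2836931/25500 ≈ 111.2521961
V = pitch²·Σt = 0.51²·2836931/25500 = 28.937

t(3,1)=1.611 V=28.937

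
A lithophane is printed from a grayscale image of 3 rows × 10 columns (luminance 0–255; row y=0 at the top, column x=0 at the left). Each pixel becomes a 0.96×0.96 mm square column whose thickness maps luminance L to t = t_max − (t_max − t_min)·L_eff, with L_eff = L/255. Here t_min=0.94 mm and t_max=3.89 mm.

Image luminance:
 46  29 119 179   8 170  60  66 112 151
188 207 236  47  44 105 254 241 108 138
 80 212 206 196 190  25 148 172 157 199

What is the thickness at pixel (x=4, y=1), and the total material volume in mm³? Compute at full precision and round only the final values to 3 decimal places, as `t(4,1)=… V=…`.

span = t_max - t_min = 3.89 - 0.94 = 2.950
L(4,1) = 44, L_eff = 44/255 = 0.172549
t(4,1) = 3.89 - 2.950·0.172549 = 3.381
Σt over all 3·10 pixels = 353683/5100 ≈ 69.3496078
V = pitch²·Σt = 0.96²·353683/5100 = 63.913

t(4,1)=3.381 V=63.913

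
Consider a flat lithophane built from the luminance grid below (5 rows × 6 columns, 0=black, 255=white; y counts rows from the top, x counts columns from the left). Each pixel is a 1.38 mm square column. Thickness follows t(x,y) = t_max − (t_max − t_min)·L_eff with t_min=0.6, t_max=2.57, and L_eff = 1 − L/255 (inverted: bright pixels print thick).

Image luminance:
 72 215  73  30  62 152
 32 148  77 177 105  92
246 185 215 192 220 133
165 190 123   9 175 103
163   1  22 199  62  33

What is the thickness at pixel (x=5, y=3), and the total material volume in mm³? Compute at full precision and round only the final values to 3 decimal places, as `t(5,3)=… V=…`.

t(5,3)=1.396 V=88.289

span = t_max - t_min = 2.57 - 0.6 = 1.970
L(5,3) = 103, L_eff = 1 - 103/255 = 0.596078 (inverted)
t(5,3) = 2.57 - 1.970·0.596078 = 1.396
Σt over all 5·6 pixels = 1182187/25500 ≈ 46.3602745
V = pitch²·Σt = 1.38²·1182187/25500 = 88.289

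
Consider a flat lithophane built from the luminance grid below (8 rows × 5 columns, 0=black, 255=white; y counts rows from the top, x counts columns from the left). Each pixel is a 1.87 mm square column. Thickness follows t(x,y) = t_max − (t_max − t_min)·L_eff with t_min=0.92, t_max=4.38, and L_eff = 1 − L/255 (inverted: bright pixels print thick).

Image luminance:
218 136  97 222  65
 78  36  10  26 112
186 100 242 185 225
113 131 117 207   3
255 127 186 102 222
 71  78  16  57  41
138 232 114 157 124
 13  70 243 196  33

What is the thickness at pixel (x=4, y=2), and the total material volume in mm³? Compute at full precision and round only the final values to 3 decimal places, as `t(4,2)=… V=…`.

span = t_max - t_min = 4.38 - 0.92 = 3.460
L(4,2) = 225, L_eff = 1 - 225/255 = 0.117647 (inverted)
t(4,2) = 4.38 - 3.460·0.117647 = 3.973
Σt over all 8·5 pixels = 665716/6375 ≈ 104.4260392
V = pitch²·Σt = 1.87²·665716/6375 = 365.167

t(4,2)=3.973 V=365.167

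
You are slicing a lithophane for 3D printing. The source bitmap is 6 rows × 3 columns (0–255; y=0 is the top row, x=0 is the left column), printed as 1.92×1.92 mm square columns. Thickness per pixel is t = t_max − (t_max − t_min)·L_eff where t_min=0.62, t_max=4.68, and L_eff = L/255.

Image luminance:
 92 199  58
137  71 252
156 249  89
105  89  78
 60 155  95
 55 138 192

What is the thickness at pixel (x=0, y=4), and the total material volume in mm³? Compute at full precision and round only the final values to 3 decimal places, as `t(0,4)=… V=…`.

t(0,4)=3.725 V=177.309

span = t_max - t_min = 4.68 - 0.62 = 4.060
L(0,4) = 60, L_eff = 60/255 = 0.235294
t(0,4) = 4.68 - 4.060·0.235294 = 3.725
Σt over all 6·3 pixels = 2453/51 ≈ 48.0980392
V = pitch²·Σt = 1.92²·2453/51 = 177.309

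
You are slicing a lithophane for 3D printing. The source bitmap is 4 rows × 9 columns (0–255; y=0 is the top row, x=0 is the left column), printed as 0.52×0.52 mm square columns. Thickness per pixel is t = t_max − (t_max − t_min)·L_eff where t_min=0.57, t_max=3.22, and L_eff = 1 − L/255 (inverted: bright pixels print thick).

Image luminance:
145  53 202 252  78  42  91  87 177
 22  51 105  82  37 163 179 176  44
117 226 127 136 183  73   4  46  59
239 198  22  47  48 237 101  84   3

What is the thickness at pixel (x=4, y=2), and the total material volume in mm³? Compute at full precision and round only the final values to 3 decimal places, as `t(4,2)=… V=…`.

t(4,2)=2.472 V=16.609

span = t_max - t_min = 3.22 - 0.57 = 2.650
L(4,2) = 183, L_eff = 1 - 183/255 = 0.282353 (inverted)
t(4,2) = 3.22 - 2.650·0.282353 = 2.472
Σt over all 4·9 pixels = 5221/85 ≈ 61.4235294
V = pitch²·Σt = 0.52²·5221/85 = 16.609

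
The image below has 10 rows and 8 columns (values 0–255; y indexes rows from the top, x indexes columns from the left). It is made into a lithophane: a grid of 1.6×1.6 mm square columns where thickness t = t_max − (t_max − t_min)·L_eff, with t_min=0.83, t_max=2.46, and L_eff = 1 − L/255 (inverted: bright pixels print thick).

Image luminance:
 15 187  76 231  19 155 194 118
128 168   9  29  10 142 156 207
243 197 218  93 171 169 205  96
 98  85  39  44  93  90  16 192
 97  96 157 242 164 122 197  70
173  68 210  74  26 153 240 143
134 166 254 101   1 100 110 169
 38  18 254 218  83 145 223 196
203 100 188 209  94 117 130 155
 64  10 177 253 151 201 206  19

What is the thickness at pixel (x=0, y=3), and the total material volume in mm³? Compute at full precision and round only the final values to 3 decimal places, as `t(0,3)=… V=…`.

span = t_max - t_min = 2.46 - 0.83 = 1.630
L(0,3) = 98, L_eff = 1 - 98/255 = 0.615686 (inverted)
t(0,3) = 2.46 - 1.630·0.615686 = 1.456
Σt over all 10·8 pixels = 855739/6375 ≈ 134.2335686
V = pitch²·Σt = 1.6²·855739/6375 = 343.638

t(0,3)=1.456 V=343.638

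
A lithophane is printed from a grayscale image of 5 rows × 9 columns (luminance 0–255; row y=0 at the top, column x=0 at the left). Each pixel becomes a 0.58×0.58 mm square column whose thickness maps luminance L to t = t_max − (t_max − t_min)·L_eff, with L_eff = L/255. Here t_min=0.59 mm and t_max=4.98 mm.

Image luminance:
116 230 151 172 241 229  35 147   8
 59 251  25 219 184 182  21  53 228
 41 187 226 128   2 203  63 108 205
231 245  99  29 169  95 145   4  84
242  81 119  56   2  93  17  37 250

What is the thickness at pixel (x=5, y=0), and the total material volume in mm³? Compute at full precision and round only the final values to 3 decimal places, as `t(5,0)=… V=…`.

t(5,0)=1.038 V=42.307

span = t_max - t_min = 4.98 - 0.59 = 4.390
L(5,0) = 229, L_eff = 229/255 = 0.898039
t(5,0) = 4.98 - 4.390·0.898039 = 1.038
Σt over all 5·9 pixels = 125.764
V = pitch²·Σt = 0.58²·125.764 = 42.307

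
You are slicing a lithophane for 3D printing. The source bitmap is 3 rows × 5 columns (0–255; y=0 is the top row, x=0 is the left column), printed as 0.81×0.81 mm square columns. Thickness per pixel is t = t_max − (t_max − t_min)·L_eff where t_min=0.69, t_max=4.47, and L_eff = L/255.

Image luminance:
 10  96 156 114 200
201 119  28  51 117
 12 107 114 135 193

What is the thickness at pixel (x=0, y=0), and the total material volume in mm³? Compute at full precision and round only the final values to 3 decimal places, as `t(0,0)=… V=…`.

span = t_max - t_min = 4.47 - 0.69 = 3.780
L(0,0) = 10, L_eff = 10/255 = 0.039216
t(0,0) = 4.47 - 3.780·0.039216 = 4.322
Σt over all 3·5 pixels = 361647/8500 ≈ 42.5467059
V = pitch²·Σt = 0.81²·361647/8500 = 27.915

t(0,0)=4.322 V=27.915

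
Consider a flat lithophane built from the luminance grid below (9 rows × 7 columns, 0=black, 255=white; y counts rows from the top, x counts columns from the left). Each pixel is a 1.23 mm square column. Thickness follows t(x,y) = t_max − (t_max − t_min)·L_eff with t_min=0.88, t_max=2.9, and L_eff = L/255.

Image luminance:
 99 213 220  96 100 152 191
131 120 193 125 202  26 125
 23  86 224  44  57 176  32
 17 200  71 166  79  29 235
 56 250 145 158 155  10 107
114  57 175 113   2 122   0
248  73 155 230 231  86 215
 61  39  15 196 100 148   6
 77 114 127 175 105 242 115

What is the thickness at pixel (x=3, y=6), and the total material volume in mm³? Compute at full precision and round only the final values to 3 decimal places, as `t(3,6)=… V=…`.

span = t_max - t_min = 2.9 - 0.88 = 2.020
L(3,6) = 230, L_eff = 230/255 = 0.901961
t(3,6) = 2.9 - 2.020·0.901961 = 1.078
Σt over all 9·7 pixels = 1556371/12750 ≈ 122.0683137
V = pitch²·Σt = 1.23²·1556371/12750 = 184.677

t(3,6)=1.078 V=184.677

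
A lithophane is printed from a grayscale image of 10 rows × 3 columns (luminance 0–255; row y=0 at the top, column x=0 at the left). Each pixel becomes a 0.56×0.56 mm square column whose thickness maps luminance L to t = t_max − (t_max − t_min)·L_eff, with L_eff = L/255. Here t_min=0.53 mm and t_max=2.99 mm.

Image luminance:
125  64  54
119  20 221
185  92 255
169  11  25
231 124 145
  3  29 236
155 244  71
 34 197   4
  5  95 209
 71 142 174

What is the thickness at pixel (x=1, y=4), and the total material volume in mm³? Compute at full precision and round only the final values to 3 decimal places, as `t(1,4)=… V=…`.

span = t_max - t_min = 2.99 - 0.53 = 2.460
L(1,4) = 124, L_eff = 124/255 = 0.486275
t(1,4) = 2.99 - 2.460·0.486275 = 1.794
Σt over all 10·3 pixels = 118678/2125 ≈ 55.8484706
V = pitch²·Σt = 0.56²·118678/2125 = 17.514

t(1,4)=1.794 V=17.514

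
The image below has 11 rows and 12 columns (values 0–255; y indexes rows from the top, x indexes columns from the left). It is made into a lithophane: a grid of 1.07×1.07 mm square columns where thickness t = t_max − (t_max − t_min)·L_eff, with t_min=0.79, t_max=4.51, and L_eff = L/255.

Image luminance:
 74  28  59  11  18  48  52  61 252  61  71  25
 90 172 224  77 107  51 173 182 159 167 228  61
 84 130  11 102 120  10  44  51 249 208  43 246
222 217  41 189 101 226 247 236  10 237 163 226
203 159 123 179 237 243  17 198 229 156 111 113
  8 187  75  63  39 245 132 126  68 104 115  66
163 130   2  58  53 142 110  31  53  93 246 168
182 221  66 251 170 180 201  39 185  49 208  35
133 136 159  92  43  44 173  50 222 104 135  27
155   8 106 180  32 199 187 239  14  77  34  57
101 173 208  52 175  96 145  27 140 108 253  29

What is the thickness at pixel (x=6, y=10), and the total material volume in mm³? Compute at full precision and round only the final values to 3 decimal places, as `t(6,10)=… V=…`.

span = t_max - t_min = 4.51 - 0.79 = 3.720
L(6,10) = 145, L_eff = 145/255 = 0.568627
t(6,10) = 4.51 - 3.720·0.568627 = 2.395
Σt over all 11·12 pixels = 762576/2125 ≈ 358.8592941
V = pitch²·Σt = 1.07²·762576/2125 = 410.858

t(6,10)=2.395 V=410.858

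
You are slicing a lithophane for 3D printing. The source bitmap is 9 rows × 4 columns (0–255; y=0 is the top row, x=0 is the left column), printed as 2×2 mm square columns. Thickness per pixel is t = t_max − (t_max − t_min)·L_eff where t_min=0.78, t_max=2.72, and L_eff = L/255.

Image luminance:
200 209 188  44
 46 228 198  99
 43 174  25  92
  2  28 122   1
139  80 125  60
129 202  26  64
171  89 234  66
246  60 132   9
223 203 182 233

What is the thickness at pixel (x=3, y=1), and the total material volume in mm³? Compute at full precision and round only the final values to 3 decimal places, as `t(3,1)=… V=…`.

t(3,1)=1.967 V=258.634

span = t_max - t_min = 2.72 - 0.78 = 1.940
L(3,1) = 99, L_eff = 99/255 = 0.388235
t(3,1) = 2.72 - 1.940·0.388235 = 1.967
Σt over all 9·4 pixels = 412198/6375 ≈ 64.6585098
V = pitch²·Σt = 2²·412198/6375 = 258.634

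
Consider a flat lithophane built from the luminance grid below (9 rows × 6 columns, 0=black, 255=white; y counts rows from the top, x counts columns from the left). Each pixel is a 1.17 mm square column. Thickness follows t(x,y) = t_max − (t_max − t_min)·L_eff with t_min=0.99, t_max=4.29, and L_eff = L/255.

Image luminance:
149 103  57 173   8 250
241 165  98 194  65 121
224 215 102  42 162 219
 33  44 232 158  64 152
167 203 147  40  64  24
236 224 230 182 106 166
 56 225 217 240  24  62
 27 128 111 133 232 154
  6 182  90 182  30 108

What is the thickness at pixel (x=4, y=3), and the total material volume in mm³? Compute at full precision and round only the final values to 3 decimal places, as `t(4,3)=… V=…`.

t(4,3)=3.462 V=188.383

span = t_max - t_min = 4.29 - 0.99 = 3.300
L(4,3) = 64, L_eff = 64/255 = 0.250980
t(4,3) = 4.29 - 3.300·0.250980 = 3.462
Σt over all 9·6 pixels = 58487/425 ≈ 137.6164706
V = pitch²·Σt = 1.17²·58487/425 = 188.383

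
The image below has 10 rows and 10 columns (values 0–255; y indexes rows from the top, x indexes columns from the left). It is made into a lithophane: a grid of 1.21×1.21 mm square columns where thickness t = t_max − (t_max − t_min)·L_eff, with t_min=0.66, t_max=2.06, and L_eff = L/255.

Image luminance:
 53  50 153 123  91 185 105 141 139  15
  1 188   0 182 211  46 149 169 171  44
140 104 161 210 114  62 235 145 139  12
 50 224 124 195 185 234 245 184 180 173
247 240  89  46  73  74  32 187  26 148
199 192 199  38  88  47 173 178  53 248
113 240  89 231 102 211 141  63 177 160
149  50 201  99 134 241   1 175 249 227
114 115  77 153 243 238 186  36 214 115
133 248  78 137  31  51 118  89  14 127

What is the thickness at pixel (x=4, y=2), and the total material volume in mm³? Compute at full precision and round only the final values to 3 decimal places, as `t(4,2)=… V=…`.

t(4,2)=1.434 V=193.258

span = t_max - t_min = 2.06 - 0.66 = 1.400
L(4,2) = 114, L_eff = 114/255 = 0.447059
t(4,2) = 2.06 - 1.400·0.447059 = 1.434
Σt over all 10·10 pixels = 56099/425 ≈ 131.9976471
V = pitch²·Σt = 1.21²·56099/425 = 193.258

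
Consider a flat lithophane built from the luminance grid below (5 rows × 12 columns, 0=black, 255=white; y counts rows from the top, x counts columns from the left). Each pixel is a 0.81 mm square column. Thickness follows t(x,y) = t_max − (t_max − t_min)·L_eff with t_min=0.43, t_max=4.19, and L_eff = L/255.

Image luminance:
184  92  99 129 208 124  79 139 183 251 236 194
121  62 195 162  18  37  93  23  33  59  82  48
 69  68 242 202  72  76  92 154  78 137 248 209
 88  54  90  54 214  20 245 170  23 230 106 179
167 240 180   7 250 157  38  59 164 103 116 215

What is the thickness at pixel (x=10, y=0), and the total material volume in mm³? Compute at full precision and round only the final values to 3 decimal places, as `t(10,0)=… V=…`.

span = t_max - t_min = 4.19 - 0.43 = 3.760
L(10,0) = 236, L_eff = 236/255 = 0.925490
t(10,0) = 4.19 - 3.760·0.925490 = 0.710
Σt over all 5·12 pixels = 51881/375 ≈ 138.3493333
V = pitch²·Σt = 0.81²·51881/375 = 90.771

t(10,0)=0.710 V=90.771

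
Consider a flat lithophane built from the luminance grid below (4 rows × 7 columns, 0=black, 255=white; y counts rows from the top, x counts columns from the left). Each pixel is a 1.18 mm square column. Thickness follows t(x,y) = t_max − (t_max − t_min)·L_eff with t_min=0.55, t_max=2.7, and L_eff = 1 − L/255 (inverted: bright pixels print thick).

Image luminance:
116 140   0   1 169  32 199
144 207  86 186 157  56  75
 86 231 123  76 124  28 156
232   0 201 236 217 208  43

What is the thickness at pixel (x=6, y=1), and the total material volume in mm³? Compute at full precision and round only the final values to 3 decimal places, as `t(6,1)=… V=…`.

t(6,1)=1.182 V=62.873

span = t_max - t_min = 2.7 - 0.55 = 2.150
L(6,1) = 75, L_eff = 1 - 75/255 = 0.705882 (inverted)
t(6,1) = 2.7 - 2.150·0.705882 = 1.182
Σt over all 4·7 pixels = 230287/5100 ≈ 45.1543137
V = pitch²·Σt = 1.18²·230287/5100 = 62.873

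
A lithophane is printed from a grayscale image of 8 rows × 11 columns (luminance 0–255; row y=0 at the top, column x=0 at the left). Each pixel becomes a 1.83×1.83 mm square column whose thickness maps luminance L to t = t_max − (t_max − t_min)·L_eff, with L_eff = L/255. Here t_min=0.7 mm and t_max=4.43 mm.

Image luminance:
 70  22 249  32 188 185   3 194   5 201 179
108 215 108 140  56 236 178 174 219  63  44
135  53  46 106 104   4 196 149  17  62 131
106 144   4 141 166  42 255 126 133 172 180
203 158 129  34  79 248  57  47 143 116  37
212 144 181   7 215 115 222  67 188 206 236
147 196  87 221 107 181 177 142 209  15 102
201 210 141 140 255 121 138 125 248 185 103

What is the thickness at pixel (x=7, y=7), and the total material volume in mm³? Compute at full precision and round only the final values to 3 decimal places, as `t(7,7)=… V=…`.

span = t_max - t_min = 4.43 - 0.7 = 3.730
L(7,7) = 125, L_eff = 125/255 = 0.490196
t(7,7) = 4.43 - 3.730·0.490196 = 2.602
Σt over all 8·11 pixels = 1381523/6375 ≈ 216.7094902
V = pitch²·Σt = 1.83²·1381523/6375 = 725.738

t(7,7)=2.602 V=725.738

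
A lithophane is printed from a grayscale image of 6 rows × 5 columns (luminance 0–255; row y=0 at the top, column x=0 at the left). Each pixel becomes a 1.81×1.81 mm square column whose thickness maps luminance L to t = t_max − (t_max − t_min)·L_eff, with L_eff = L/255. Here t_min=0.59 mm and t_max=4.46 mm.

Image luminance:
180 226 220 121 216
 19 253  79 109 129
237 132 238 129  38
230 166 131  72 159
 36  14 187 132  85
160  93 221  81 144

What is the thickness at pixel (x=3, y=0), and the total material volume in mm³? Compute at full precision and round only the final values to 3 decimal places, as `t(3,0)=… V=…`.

span = t_max - t_min = 4.46 - 0.59 = 3.870
L(3,0) = 121, L_eff = 121/255 = 0.474510
t(3,0) = 4.46 - 3.870·0.474510 = 2.624
Σt over all 6·5 pixels = 590727/8500 ≈ 69.4972941
V = pitch²·Σt = 1.81²·590727/8500 = 227.680

t(3,0)=2.624 V=227.680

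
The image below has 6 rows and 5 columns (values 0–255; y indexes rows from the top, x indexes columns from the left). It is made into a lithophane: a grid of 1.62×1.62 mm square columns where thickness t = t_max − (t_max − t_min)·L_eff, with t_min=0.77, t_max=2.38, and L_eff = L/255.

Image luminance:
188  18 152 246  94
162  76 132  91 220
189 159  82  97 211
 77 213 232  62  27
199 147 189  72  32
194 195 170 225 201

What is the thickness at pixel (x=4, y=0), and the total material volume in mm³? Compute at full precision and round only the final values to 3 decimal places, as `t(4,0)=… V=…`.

span = t_max - t_min = 2.38 - 0.77 = 1.610
L(4,0) = 94, L_eff = 94/255 = 0.368627
t(4,0) = 2.38 - 1.610·0.368627 = 1.787
Σt over all 6·5 pixels = 16471/375 ≈ 43.9226667
V = pitch²·Σt = 1.62²·16471/375 = 115.271

t(4,0)=1.787 V=115.271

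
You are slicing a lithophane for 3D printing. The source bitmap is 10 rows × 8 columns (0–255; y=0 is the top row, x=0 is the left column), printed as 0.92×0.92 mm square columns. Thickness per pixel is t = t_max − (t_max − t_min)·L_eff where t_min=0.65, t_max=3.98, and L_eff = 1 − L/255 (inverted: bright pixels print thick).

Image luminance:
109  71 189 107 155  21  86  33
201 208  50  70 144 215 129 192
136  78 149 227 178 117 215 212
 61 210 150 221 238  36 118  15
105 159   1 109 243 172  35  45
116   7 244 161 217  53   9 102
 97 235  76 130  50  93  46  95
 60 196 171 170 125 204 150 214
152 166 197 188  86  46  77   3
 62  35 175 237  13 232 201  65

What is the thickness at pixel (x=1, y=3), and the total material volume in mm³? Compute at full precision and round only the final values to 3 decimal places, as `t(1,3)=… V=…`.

span = t_max - t_min = 3.98 - 0.65 = 3.330
L(1,3) = 210, L_eff = 1 - 210/255 = 0.176471 (inverted)
t(1,3) = 3.98 - 3.330·0.176471 = 3.392
Σt over all 10·8 pixels = 184.756
V = pitch²·Σt = 0.92²·184.756 = 156.377

t(1,3)=3.392 V=156.377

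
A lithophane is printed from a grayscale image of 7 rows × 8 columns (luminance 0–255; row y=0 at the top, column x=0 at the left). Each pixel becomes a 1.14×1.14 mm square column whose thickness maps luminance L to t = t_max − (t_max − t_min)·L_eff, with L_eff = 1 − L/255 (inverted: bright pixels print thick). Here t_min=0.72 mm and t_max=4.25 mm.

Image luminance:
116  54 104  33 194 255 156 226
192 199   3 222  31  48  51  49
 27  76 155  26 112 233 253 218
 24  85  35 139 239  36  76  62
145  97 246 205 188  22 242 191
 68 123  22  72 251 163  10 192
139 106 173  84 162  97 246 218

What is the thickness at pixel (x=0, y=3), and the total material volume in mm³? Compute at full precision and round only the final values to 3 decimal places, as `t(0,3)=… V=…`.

span = t_max - t_min = 4.25 - 0.72 = 3.530
L(0,3) = 24, L_eff = 1 - 24/255 = 0.905882 (inverted)
t(0,3) = 4.25 - 3.530·0.905882 = 1.052
Σt over all 7·8 pixels = 139.866
V = pitch²·Σt = 1.14²·139.866 = 181.770

t(0,3)=1.052 V=181.770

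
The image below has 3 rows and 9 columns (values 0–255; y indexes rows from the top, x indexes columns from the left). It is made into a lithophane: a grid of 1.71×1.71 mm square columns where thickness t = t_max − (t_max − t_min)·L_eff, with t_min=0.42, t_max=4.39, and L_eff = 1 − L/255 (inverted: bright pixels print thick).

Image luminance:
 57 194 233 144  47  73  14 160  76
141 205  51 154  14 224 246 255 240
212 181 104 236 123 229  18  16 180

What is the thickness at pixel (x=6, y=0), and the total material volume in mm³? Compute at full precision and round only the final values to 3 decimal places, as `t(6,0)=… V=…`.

t(6,0)=0.638 V=207.380

span = t_max - t_min = 4.39 - 0.42 = 3.970
L(6,0) = 14, L_eff = 1 - 14/255 = 0.945098 (inverted)
t(6,0) = 4.39 - 3.970·0.945098 = 0.638
Σt over all 3·9 pixels = 1808489/25500 ≈ 70.9211373
V = pitch²·Σt = 1.71²·1808489/25500 = 207.380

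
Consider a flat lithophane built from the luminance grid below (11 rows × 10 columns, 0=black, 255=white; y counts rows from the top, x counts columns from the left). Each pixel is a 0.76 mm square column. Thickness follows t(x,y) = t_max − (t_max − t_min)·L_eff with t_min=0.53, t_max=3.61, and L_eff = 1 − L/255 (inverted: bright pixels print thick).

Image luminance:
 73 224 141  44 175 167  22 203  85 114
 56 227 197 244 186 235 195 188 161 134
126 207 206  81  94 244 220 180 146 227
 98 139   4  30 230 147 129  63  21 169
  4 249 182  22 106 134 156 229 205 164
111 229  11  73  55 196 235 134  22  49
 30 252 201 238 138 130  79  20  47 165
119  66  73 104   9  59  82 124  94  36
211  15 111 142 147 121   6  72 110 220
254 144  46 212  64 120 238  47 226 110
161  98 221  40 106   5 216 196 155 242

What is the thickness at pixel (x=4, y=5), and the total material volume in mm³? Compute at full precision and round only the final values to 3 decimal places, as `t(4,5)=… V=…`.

span = t_max - t_min = 3.61 - 0.53 = 3.080
L(4,5) = 55, L_eff = 1 - 55/255 = 0.784314 (inverted)
t(4,5) = 3.61 - 3.080·0.784314 = 1.194
Σt over all 11·10 pixels = 198627/850 ≈ 233.6788235
V = pitch²·Σt = 0.76²·198627/850 = 134.973

t(4,5)=1.194 V=134.973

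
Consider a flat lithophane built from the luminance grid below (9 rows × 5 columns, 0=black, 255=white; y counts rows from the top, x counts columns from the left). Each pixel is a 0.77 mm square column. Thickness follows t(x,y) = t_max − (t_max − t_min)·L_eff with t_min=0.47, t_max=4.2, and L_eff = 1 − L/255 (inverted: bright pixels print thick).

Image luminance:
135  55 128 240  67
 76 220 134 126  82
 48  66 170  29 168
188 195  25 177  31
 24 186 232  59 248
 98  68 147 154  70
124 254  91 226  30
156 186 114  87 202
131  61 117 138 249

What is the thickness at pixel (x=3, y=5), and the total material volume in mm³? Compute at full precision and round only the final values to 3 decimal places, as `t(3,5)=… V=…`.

span = t_max - t_min = 4.2 - 0.47 = 3.730
L(3,5) = 154, L_eff = 1 - 154/255 = 0.396078 (inverted)
t(3,5) = 4.2 - 3.730·0.396078 = 2.723
Σt over all 9·5 pixels = 2707201/25500 ≈ 106.1647451
V = pitch²·Σt = 0.77²·2707201/25500 = 62.945

t(3,5)=2.723 V=62.945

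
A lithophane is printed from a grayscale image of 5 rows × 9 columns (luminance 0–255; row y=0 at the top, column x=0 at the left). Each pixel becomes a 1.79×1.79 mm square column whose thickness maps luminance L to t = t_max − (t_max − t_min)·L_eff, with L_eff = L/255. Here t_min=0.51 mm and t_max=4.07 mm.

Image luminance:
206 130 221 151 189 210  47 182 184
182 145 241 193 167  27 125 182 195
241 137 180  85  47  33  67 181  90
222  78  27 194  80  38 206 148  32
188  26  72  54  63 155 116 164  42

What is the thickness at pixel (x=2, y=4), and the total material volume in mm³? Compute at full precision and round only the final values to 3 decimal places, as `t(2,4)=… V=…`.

span = t_max - t_min = 4.07 - 0.51 = 3.560
L(2,4) = 72, L_eff = 72/255 = 0.282353
t(2,4) = 4.07 - 3.560·0.282353 = 3.065
Σt over all 5·9 pixels = 851539/8500 ≈ 100.1810588
V = pitch²·Σt = 1.79²·851539/8500 = 320.990

t(2,4)=3.065 V=320.990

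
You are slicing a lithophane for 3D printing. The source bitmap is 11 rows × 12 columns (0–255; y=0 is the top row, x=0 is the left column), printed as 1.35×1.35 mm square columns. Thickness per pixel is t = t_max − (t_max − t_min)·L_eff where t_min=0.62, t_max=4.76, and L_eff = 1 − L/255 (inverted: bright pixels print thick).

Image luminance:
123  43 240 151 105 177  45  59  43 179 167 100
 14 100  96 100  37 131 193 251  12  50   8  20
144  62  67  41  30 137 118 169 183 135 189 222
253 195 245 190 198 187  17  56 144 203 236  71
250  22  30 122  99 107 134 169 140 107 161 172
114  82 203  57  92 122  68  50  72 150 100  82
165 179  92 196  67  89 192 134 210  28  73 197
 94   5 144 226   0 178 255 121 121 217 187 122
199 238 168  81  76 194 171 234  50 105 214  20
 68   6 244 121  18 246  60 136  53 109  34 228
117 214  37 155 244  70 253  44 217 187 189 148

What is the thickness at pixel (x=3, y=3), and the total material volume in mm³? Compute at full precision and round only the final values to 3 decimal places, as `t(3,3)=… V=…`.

span = t_max - t_min = 4.76 - 0.62 = 4.140
L(3,3) = 190, L_eff = 1 - 190/255 = 0.254902 (inverted)
t(3,3) = 4.76 - 4.140·0.254902 = 3.705
Σt over all 11·12 pixels = 355.908
V = pitch²·Σt = 1.35²·355.908 = 648.642

t(3,3)=3.705 V=648.642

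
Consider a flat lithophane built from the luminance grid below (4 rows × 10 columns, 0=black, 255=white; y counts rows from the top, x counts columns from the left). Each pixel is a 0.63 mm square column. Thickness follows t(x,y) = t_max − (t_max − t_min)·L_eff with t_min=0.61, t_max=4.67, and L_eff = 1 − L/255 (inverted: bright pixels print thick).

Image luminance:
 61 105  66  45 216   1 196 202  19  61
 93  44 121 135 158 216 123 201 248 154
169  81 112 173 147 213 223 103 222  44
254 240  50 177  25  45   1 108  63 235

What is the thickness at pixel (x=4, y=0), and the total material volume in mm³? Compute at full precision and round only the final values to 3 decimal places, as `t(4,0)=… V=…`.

span = t_max - t_min = 4.67 - 0.61 = 4.060
L(4,0) = 216, L_eff = 1 - 216/255 = 0.152941 (inverted)
t(4,0) = 4.67 - 4.060·0.152941 = 4.049
Σt over all 4·10 pixels = 27131/255 ≈ 106.3960784
V = pitch²·Σt = 0.63²·27131/255 = 42.229

t(4,0)=4.049 V=42.229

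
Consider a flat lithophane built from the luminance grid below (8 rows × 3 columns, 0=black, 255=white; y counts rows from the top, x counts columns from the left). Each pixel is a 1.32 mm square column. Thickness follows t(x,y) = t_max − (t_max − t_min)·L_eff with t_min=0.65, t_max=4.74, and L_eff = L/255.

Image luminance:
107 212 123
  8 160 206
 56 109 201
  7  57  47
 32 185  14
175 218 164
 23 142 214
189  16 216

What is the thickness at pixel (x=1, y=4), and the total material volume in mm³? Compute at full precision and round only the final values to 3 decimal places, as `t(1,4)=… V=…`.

span = t_max - t_min = 4.74 - 0.65 = 4.090
L(1,4) = 185, L_eff = 185/255 = 0.725490
t(1,4) = 4.74 - 4.090·0.725490 = 1.773
Σt over all 8·3 pixels = 1722551/25500 ≈ 67.5510196
V = pitch²·Σt = 1.32²·1722551/25500 = 117.701

t(1,4)=1.773 V=117.701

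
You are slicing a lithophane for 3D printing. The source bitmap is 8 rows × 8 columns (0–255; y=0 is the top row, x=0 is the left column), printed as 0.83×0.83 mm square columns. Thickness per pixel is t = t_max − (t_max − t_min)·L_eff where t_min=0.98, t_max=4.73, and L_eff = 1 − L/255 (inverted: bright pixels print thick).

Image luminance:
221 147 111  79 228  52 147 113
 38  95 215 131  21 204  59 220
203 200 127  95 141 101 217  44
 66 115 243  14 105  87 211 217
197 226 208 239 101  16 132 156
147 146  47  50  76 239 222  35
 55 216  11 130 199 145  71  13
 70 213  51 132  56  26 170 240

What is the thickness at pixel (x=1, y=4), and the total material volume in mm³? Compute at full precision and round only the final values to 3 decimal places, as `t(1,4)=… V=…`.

t(1,4)=4.304 V=127.314

span = t_max - t_min = 4.73 - 0.98 = 3.750
L(1,4) = 226, L_eff = 1 - 226/255 = 0.113725 (inverted)
t(1,4) = 4.73 - 3.750·0.113725 = 4.304
Σt over all 8·8 pixels = 157087/850 ≈ 184.8082353
V = pitch²·Σt = 0.83²·157087/850 = 127.314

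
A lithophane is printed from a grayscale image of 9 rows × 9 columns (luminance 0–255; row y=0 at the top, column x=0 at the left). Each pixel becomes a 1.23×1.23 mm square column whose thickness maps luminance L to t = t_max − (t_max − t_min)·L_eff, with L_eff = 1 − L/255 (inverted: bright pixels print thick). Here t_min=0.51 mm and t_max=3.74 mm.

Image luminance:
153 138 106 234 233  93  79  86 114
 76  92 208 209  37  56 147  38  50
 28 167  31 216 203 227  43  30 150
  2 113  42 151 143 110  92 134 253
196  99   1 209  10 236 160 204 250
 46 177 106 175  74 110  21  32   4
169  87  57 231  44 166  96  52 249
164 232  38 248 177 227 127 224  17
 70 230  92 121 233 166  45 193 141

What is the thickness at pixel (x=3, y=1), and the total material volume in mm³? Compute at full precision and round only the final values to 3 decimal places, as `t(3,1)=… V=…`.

span = t_max - t_min = 3.74 - 0.51 = 3.230
L(3,1) = 209, L_eff = 1 - 209/255 = 0.180392 (inverted)
t(3,1) = 3.74 - 3.230·0.180392 = 3.157
Σt over all 9·9 pixels = 171.65
V = pitch²·Σt = 1.23²·171.65 = 259.689

t(3,1)=3.157 V=259.689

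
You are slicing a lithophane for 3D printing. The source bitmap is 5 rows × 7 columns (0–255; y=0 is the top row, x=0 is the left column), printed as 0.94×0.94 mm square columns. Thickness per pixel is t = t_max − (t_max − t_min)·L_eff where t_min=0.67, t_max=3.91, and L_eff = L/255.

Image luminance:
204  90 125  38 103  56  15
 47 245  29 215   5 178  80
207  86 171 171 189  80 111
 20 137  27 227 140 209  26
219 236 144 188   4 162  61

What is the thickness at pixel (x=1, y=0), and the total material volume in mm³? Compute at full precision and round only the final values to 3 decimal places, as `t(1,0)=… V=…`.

t(1,0)=2.766 V=73.262

span = t_max - t_min = 3.91 - 0.67 = 3.240
L(1,0) = 90, L_eff = 90/255 = 0.352941
t(1,0) = 3.91 - 3.240·0.352941 = 2.766
Σt over all 5·7 pixels = 140953/1700 ≈ 82.9135294
V = pitch²·Σt = 0.94²·140953/1700 = 73.262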